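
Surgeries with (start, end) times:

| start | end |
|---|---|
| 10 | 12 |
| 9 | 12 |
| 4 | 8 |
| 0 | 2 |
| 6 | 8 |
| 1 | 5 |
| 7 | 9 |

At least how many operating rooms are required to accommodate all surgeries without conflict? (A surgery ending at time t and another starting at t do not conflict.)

Count concurrent intervals with a sweep; the peak is the room count.
starts: [0, 1, 4, 6, 7, 9, 10]
ends:   [2, 5, 8, 8, 9, 12, 12]
s0→1 s1→2 e2→1 s4→2 e5→1 s6→2 s7→3  — peak 3.

3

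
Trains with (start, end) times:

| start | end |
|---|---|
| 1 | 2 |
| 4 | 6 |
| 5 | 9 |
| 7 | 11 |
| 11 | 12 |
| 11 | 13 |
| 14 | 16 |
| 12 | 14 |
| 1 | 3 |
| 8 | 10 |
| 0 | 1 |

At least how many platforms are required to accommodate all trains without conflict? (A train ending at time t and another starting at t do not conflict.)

Count concurrent intervals with a sweep; the peak is the room count.
Events (time:±→running): 0:+→1 1:-→0 1:+→1 1:+→2 2:-→1 3:-→0 4:+→1 5:+→2 6:-→1 7:+→2 8:+→3 … peak 3.

3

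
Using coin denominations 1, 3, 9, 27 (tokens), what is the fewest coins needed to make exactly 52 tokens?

Use the largest denomination that fits, subtract, and repeat.
52 − 1×27→25 − 2×9→7 − 2×3→1 − 1×1→0
Total coins = 1 + 2 + 2 + 1 = 6

6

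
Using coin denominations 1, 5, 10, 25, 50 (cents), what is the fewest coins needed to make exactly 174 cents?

9

174 − 3×50→24 − 2×10→4 − 4×1→0
Total coins = 3 + 2 + 4 = 9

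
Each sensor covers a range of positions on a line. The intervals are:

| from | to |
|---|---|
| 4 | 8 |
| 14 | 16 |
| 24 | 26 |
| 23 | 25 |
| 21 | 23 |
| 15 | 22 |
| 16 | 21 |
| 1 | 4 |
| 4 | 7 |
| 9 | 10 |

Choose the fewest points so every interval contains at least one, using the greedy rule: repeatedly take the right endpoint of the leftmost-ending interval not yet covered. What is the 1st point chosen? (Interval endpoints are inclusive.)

Process intervals by earliest right end; each time one isn't hit yet, stab at its right endpoint.
By right end: [1,4]  [4,7]  [4,8]  [9,10]  [14,16]  [16,21]  [15,22]  [21,23]  [23,25]  [24,26]
[1,4] uncovered → point at 4; [9,10] uncovered → point at 10; [14,16] uncovered → point at 16; [21,23] uncovered → point at 23; [24,26] uncovered → point at 26.
Points: 4, 10, 16, 23, 26 (5 total).

4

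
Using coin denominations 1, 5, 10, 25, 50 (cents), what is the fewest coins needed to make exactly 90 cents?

4

Use the largest denomination that fits, subtract, and repeat.
90 = 1×50 + 1×25 + 1×10 + 1×5
Total coins = 1 + 1 + 1 + 1 = 4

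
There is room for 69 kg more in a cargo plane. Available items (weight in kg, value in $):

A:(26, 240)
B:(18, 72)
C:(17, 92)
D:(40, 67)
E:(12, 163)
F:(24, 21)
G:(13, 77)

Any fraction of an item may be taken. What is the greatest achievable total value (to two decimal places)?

Sort by value per unit weight and fill in that order.
Order: E (163/12=13.58) > A (240/26=9.23) > G (77/13=5.92) > C (92/17=5.41) > B (72/18=4.00) > D (67/40=1.68) > F (21/24=0.88)
Fill: take E (12 @ 163) → take A (26 @ 240) → take G (13 @ 77) → take C (17 @ 92) → take 1/18 of B → 4.00; 69/69 used.
Total value = 576.00

576.00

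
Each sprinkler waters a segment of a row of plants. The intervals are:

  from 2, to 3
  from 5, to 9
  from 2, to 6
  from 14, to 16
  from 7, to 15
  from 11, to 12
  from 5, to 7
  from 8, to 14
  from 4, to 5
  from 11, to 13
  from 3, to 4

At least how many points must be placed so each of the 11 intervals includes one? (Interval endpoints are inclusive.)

4

Sort by right endpoint; whenever an interval is uncovered, place a point at its right end.
Sorted: [2,3] [3,4] [4,5] [2,6] [5,7] [5,9] [11,12] [11,13] [8,14] [7,15] [14,16]
{[2,3],[3,4]} hit by 3; {[4,5],[2,6],[5,7],[5,9]} hit by 5; {[11,12],[11,13],[8,14],[7,15]} hit by 12; {[14,16]} hit by 16.
Points: 3, 5, 12, 16 (4 total).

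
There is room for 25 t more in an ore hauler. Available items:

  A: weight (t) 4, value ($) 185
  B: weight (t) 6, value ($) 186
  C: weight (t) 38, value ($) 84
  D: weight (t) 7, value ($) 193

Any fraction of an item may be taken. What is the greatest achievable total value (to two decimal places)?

581.68

Sort by value per unit weight and fill in that order.
Ratios (sorted): A 46.25, B 31.00, D 27.57, C 2.21
take A (4 @ 185); take B (6 @ 186); take D (7 @ 193); take 8/38 of C → 17.68. Capacity used 25/25.
Total value = 581.68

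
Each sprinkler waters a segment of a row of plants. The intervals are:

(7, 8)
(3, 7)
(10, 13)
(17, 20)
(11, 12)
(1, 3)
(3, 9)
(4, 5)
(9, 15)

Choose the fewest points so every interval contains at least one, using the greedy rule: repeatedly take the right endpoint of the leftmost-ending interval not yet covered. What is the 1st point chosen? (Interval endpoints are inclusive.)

Process intervals by earliest right end; each time one isn't hit yet, stab at its right endpoint.
By right end: [1,3]  [4,5]  [3,7]  [7,8]  [3,9]  [11,12]  [10,13]  [9,15]  [17,20]
[1,3] uncovered → point at 3; [4,5] uncovered → point at 5; [7,8] uncovered → point at 8; [11,12] uncovered → point at 12; [17,20] uncovered → point at 20.
Points: 3, 5, 8, 12, 20 (5 total).

3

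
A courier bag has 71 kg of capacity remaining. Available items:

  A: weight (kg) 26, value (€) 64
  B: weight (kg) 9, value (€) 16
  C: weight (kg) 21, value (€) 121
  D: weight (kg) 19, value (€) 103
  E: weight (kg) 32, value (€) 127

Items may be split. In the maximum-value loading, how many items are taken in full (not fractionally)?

2

Sort by value per unit weight and fill in that order.
Ratios (sorted): C 5.76, D 5.42, E 3.97, A 2.46, B 1.78
take C (21 @ 121); take D (19 @ 103); take 31/32 of E → 123.03. Capacity used 71/71.
2 item(s) taken whole; one partial (take 31/32 of E).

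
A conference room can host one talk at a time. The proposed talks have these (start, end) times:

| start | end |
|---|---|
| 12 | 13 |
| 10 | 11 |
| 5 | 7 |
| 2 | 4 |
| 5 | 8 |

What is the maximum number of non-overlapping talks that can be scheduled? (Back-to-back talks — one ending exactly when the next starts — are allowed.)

Order by finish time; keep every interval that doesn't clash with the previous kept one.
By end time: (2,4), (5,7), (5,8), (10,11), (12,13).
Pick (2,4); next start ≥ 4 → (5,7); next start ≥ 7 → (10,11); next start ≥ 11 → (12,13).
Selected 4 talks.

4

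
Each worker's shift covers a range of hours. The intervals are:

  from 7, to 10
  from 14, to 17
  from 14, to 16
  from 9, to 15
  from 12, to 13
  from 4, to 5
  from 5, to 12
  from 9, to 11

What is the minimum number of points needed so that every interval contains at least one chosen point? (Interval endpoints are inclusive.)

Sort by right endpoint; whenever an interval is uncovered, place a point at its right end.
Sorted: [4,5] [7,10] [9,11] [5,12] [12,13] [9,15] [14,16] [14,17]
{[4,5]} hit by 5; {[7,10],[9,11],[5,12]} hit by 10; {[12,13],[9,15]} hit by 13; {[14,16],[14,17]} hit by 16.
Points: 5, 10, 13, 16 (4 total).

4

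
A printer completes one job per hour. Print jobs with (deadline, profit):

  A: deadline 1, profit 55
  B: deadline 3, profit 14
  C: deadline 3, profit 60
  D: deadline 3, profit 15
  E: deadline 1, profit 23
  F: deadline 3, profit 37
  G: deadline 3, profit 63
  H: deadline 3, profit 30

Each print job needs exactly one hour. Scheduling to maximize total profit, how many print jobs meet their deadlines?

3

Take jobs in profit order; each goes to the latest open slot no later than its deadline.
By profit: G(d3,63), C(d3,60), A(d1,55), F(d3,37), H(d3,30), E(d1,23), D(d3,15), B(d3,14)
G→slot 3; C→slot 2; A→slot 1; F skipped; H skipped; E skipped; D skipped; B skipped.
3 of 8 scheduled.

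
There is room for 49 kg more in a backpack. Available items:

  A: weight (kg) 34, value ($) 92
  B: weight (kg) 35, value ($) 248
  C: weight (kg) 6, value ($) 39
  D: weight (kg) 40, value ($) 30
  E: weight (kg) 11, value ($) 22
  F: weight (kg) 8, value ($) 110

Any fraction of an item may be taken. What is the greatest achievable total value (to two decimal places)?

Ratios (sorted): F 13.75, B 7.09, C 6.50, A 2.71, E 2.00, D 0.75
take F (8 @ 110); take B (35 @ 248); take C (6 @ 39). Capacity used 49/49.
Total value = 397.00

397.00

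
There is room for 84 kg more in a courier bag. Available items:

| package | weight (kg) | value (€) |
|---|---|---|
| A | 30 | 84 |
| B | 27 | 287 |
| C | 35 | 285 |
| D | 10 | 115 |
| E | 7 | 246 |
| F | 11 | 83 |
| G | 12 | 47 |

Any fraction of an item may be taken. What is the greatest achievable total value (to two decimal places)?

Sort by value per unit weight and fill in that order.
Ratios (sorted): E 35.14, D 11.50, B 10.63, C 8.14, F 7.55, G 3.92, A 2.80
take E (7 @ 246); take D (10 @ 115); take B (27 @ 287); take C (35 @ 285); take 5/11 of F → 37.73. Capacity used 84/84.
Total value = 970.73

970.73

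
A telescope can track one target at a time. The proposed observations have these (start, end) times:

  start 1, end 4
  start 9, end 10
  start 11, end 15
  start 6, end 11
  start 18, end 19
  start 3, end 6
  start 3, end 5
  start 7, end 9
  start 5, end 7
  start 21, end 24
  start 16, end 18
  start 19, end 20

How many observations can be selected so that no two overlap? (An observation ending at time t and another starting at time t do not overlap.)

Greedy by earliest finish: after sorting by end time, pick each interval compatible with the last pick.
By end time: (1,4), (3,5), (3,6), (5,7), (7,9), (9,10), (6,11), (11,15), (16,18), (18,19), (19,20), (21,24).
Pick (1,4); next start ≥ 4 → (5,7); next start ≥ 7 → (7,9); next start ≥ 9 → (9,10); next start ≥ 10 → (11,15); next start ≥ 15 → (16,18); next start ≥ 18 → (18,19); next start ≥ 19 → (19,20); next start ≥ 20 → (21,24).
Selected 9 observations.

9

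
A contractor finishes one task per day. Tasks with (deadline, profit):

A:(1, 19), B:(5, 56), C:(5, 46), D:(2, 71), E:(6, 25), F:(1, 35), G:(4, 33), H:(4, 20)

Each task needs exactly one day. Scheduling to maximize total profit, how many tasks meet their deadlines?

6

Take jobs in profit order; each goes to the latest open slot no later than its deadline.
Profit order: D=71 B=56 C=46 F=35 G=33 E=25 H=20 A=19
Assign: D→slot 2, B→slot 5, C→slot 4, F→slot 1, G→slot 3, E→slot 6, H skipped, A skipped.
Slots: [1:F] [2:D] [3:G] [4:C] [5:B] [6:E]
6 of 8 scheduled.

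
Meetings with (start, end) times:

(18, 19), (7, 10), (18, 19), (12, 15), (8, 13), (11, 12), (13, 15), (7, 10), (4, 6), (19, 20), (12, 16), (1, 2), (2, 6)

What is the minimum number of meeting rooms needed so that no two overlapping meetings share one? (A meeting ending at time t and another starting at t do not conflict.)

The answer is the maximum number of intervals overlapping at any instant.
Events (time:±→running): 1:+→1 2:-→0 2:+→1 4:+→2 6:-→1 6:-→0 7:+→1 7:+→2 8:+→3 … peak 3.

3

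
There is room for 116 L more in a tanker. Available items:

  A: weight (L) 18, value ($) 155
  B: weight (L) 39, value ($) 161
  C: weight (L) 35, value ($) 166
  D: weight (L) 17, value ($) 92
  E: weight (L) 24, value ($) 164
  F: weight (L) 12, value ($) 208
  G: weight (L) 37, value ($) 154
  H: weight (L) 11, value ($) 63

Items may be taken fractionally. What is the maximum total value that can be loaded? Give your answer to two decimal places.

Greedy by value/weight ratio, highest first.
Ratios (sorted): F 17.33, A 8.61, E 6.83, H 5.73, D 5.41, C 4.74, G 4.16, B 4.13
take F (12 @ 208); take A (18 @ 155); take E (24 @ 164); take H (11 @ 63); take D (17 @ 92); take 34/35 of C → 161.26. Capacity used 116/116.
Total value = 843.26

843.26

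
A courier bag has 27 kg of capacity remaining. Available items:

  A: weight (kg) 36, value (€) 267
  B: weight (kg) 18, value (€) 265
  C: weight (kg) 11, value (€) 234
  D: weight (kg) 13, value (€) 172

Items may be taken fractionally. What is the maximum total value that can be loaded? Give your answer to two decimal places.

469.56

Greedy by value/weight ratio, highest first.
Ratios (sorted): C 21.27, B 14.72, D 13.23, A 7.42
take C (11 @ 234); take 16/18 of B → 235.56. Capacity used 27/27.
Total value = 469.56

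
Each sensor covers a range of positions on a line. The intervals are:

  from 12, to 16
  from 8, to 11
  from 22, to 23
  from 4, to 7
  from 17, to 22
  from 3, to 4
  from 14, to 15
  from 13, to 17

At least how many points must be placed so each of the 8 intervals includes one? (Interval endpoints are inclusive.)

4

Process intervals by earliest right end; each time one isn't hit yet, stab at its right endpoint.
By right end: [3,4]  [4,7]  [8,11]  [14,15]  [12,16]  [13,17]  [17,22]  [22,23]
[3,4] uncovered → point at 4; [8,11] uncovered → point at 11; [14,15] uncovered → point at 15; [17,22] uncovered → point at 22.
Points: 4, 11, 15, 22 (4 total).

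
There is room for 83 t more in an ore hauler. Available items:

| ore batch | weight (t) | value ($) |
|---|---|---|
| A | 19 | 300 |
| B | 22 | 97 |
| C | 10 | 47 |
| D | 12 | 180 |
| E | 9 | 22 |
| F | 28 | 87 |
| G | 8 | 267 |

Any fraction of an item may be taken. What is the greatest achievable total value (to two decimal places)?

Sort by value per unit weight and fill in that order.
Ratios (sorted): G 33.38, A 15.79, D 15.00, C 4.70, B 4.41, F 3.11, E 2.44
take G (8 @ 267); take A (19 @ 300); take D (12 @ 180); take C (10 @ 47); take B (22 @ 97); take 12/28 of F → 37.29. Capacity used 83/83.
Total value = 928.29

928.29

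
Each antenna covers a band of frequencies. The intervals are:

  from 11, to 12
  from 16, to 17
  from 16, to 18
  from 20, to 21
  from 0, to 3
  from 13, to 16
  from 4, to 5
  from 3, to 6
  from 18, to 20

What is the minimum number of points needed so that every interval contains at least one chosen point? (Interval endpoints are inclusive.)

5

Process intervals by earliest right end; each time one isn't hit yet, stab at its right endpoint.
Sorted: [0,3] [4,5] [3,6] [11,12] [13,16] [16,17] [16,18] [18,20] [20,21]
{[0,3]} hit by 3; {[4,5],[3,6]} hit by 5; {[11,12]} hit by 12; {[13,16],[16,17],[16,18]} hit by 16; {[18,20],[20,21]} hit by 20.
Points: 3, 5, 12, 16, 20 (5 total).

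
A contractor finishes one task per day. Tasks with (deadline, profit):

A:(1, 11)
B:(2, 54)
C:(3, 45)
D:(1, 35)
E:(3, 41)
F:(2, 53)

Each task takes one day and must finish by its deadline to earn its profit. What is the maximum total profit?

152

Profit order: B=54 F=53 C=45 E=41 D=35 A=11
Assign: B→slot 2, F→slot 1, C→slot 3, E skipped, D skipped, A skipped.
Slots: [1:F] [2:B] [3:C]
Profit = 53 + 54 + 45 = 152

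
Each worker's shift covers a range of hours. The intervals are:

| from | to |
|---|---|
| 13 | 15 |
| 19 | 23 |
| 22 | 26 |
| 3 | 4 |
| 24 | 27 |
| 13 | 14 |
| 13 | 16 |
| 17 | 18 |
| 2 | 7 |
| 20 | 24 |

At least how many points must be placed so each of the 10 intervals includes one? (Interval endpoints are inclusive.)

By right end: [3,4]  [2,7]  [13,14]  [13,15]  [13,16]  [17,18]  [19,23]  [20,24]  [22,26]  [24,27]
[3,4] uncovered → point at 4; [13,14] uncovered → point at 14; [17,18] uncovered → point at 18; [19,23] uncovered → point at 23; [24,27] uncovered → point at 27.
Points: 4, 14, 18, 23, 27 (5 total).

5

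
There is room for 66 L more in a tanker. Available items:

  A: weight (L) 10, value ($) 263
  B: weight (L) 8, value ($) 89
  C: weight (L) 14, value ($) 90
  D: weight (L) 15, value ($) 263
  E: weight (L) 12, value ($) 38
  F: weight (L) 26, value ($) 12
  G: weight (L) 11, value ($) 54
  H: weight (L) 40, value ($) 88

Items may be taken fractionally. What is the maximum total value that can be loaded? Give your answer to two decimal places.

784.33

Ratios (sorted): A 26.30, D 17.53, B 11.12, C 6.43, G 4.91, E 3.17, H 2.20, F 0.46
take A (10 @ 263); take D (15 @ 263); take B (8 @ 89); take C (14 @ 90); take G (11 @ 54); take 8/12 of E → 25.33. Capacity used 66/66.
Total value = 784.33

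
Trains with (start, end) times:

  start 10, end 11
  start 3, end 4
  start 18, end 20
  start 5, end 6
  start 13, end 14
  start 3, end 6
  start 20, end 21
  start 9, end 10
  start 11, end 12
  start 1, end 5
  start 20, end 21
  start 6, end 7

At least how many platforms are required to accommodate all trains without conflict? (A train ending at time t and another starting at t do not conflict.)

3

The answer is the maximum number of intervals overlapping at any instant.
Events (time:±→running): 1:+→1 3:+→2 3:+→3 … peak 3.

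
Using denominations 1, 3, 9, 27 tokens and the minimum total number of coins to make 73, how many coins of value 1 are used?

1

73 = 2×27 + 2×9 + 1×1
Count of 1: 1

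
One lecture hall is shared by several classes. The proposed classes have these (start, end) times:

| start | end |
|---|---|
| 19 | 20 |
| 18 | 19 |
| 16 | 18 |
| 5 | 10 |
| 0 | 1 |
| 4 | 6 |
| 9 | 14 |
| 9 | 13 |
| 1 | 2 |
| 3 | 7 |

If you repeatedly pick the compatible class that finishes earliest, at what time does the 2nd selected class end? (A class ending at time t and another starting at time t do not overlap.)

2

Order by finish time; keep every interval that doesn't clash with the previous kept one.
By end time: (0,1), (1,2), (4,6), (3,7), (5,10), (9,13), (9,14), (16,18), (18,19), (19,20).
Pick (0,1); next start ≥ 1 → (1,2); next start ≥ 2 → (4,6); next start ≥ 6 → (9,13); next start ≥ 13 → (16,18); next start ≥ 18 → (18,19); next start ≥ 19 → (19,20).
Selected: (0,1) (1,2) (4,6) (9,13) (16,18) (18,19) (19,20)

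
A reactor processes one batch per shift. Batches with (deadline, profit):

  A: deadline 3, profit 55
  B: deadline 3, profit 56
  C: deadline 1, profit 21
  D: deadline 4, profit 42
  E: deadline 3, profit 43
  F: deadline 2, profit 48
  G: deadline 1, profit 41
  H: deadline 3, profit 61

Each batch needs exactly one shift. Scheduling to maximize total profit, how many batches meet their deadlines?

Take jobs in profit order; each goes to the latest open slot no later than its deadline.
By profit: H(d3,61), B(d3,56), A(d3,55), F(d2,48), E(d3,43), D(d4,42), G(d1,41), C(d1,21)
H→slot 3; B→slot 2; A→slot 1; F skipped; E skipped; D→slot 4; G skipped; C skipped.
4 of 8 scheduled.

4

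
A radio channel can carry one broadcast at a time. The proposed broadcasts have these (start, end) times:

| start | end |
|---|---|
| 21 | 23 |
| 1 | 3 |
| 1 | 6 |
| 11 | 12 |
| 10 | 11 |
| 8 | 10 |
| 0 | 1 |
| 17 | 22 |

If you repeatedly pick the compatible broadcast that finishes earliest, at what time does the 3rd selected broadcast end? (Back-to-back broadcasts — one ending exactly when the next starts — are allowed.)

10

Sorted by end: (0,1)  (1,3)  (1,6)  (8,10)  (10,11)  (11,12)  (17,22)  (21,23)
take (0,1); take (1,3); take (8,10); take (10,11); take (11,12); take (17,22); skip (21,23).
Selected: (0,1) (1,3) (8,10) (10,11) (11,12) (17,22)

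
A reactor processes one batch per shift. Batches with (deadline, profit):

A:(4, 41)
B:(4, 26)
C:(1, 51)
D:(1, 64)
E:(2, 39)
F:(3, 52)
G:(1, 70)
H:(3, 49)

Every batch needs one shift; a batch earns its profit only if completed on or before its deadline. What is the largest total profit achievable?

212

Take jobs in profit order; each goes to the latest open slot no later than its deadline.
Profit order: G=70 D=64 F=52 C=51 H=49 A=41 E=39 B=26
Assign: G→slot 1, D skipped, F→slot 3, C skipped, H→slot 2, A→slot 4, E skipped, B skipped.
Slots: [1:G] [2:H] [3:F] [4:A]
Profit = 70 + 49 + 52 + 41 = 212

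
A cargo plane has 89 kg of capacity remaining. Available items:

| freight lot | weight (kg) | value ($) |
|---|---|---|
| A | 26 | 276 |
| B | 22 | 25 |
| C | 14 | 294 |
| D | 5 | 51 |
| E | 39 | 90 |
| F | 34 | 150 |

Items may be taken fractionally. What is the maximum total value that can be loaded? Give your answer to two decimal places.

794.08

Greedy by value/weight ratio, highest first.
Order: C (294/14=21.00) > A (276/26=10.62) > D (51/5=10.20) > F (150/34=4.41) > E (90/39=2.31) > B (25/22=1.14)
Fill: take C (14 @ 294) → take A (26 @ 276) → take D (5 @ 51) → take F (34 @ 150) → take 10/39 of E → 23.08; 89/89 used.
Total value = 794.08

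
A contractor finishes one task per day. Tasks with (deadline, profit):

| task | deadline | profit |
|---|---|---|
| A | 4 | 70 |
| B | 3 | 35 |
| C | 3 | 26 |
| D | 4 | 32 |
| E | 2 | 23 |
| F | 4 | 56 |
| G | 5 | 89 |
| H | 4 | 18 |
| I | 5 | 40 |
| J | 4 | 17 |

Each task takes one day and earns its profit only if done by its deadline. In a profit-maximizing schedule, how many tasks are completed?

5

Take jobs in profit order; each goes to the latest open slot no later than its deadline.
By profit: G(d5,89), A(d4,70), F(d4,56), I(d5,40), B(d3,35), D(d4,32), C(d3,26), E(d2,23), H(d4,18), J(d4,17)
G→slot 5; A→slot 4; F→slot 3; I→slot 2; B→slot 1; D skipped; C skipped; E skipped; H skipped; J skipped.
5 of 10 scheduled.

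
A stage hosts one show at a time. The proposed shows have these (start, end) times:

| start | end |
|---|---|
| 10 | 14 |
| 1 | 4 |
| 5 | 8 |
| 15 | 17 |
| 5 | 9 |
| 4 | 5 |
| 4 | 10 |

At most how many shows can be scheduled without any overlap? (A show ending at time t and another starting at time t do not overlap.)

5

By end time: (1,4), (4,5), (5,8), (5,9), (4,10), (10,14), (15,17).
Pick (1,4); next start ≥ 4 → (4,5); next start ≥ 5 → (5,8); next start ≥ 8 → (10,14); next start ≥ 14 → (15,17).
Selected 5 shows.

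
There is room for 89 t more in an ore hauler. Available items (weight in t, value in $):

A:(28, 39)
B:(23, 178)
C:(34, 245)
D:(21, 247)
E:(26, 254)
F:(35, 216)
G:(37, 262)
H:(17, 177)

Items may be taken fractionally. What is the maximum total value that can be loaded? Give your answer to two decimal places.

Greedy by value/weight ratio, highest first.
Order: D (247/21=11.76) > H (177/17=10.41) > E (254/26=9.77) > B (178/23=7.74) > C (245/34=7.21) > G (262/37=7.08) > F (216/35=6.17) > A (39/28=1.39)
Fill: take D (21 @ 247) → take H (17 @ 177) → take E (26 @ 254) → take B (23 @ 178) → take 2/34 of C → 14.41; 89/89 used.
Total value = 870.41

870.41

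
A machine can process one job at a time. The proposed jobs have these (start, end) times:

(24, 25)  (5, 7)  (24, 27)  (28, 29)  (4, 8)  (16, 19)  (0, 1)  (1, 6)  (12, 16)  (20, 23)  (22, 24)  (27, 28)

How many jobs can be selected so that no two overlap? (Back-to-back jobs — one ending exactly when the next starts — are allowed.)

Sorted by end: (0,1)  (1,6)  (5,7)  (4,8)  (12,16)  (16,19)  (20,23)  (22,24)  (24,25)  (24,27)  (27,28)  (28,29)
take (0,1); take (1,6); skip (5,7); take (12,16); take (16,19); take (20,23); skip (22,24); take (24,25); skip (24,27); take (27,28); take (28,29).
Selected 8 jobs.

8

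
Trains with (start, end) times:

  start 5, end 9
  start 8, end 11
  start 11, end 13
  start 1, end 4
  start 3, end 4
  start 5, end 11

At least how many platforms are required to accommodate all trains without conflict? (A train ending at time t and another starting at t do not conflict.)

3

Events (time:±→running): 1:+→1 3:+→2 4:-→1 4:-→0 5:+→1 5:+→2 8:+→3 … peak 3.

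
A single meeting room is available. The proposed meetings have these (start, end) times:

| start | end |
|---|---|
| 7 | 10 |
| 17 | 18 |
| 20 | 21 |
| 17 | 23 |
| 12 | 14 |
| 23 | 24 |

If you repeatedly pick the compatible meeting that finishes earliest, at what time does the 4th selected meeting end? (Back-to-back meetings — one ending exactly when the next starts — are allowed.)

21

Order by finish time; keep every interval that doesn't clash with the previous kept one.
Sorted by end: (7,10)  (12,14)  (17,18)  (20,21)  (17,23)  (23,24)
take (7,10); take (12,14); take (17,18); take (20,21); skip (17,23); take (23,24).
Selected: (7,10) (12,14) (17,18) (20,21) (23,24)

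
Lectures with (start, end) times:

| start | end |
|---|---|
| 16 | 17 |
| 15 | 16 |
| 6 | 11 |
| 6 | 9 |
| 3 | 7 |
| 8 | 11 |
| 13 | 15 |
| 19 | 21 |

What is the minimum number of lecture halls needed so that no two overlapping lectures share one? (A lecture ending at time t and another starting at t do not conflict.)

Count concurrent intervals with a sweep; the peak is the room count.
Events (time:±→running): 3:+→1 6:+→2 6:+→3 … peak 3.

3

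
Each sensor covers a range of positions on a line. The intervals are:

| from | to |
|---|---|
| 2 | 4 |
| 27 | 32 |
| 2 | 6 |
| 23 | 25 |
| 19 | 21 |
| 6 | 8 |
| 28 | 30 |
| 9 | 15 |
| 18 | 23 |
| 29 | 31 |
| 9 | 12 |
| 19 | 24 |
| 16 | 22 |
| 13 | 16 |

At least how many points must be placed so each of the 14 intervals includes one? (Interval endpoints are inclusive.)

7

By right end: [2,4]  [2,6]  [6,8]  [9,12]  [9,15]  [13,16]  [19,21]  [16,22]  [18,23]  [19,24]  [23,25]  [28,30]  [29,31]  [27,32]
[2,4] uncovered → point at 4; [6,8] uncovered → point at 8; [9,12] uncovered → point at 12; [13,16] uncovered → point at 16; [19,21] uncovered → point at 21; [23,25] uncovered → point at 25; [28,30] uncovered → point at 30.
Points: 4, 8, 12, 16, 21, 25, 30 (7 total).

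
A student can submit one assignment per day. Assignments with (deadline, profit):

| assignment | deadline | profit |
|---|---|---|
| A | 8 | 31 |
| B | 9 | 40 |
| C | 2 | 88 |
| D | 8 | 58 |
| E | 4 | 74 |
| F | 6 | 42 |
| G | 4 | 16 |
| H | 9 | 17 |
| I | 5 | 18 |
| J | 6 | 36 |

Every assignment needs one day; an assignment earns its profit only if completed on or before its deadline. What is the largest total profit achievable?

404

Sort by profit descending; place each in the latest free slot ≤ its deadline.
Profit order: C=88 E=74 D=58 F=42 B=40 J=36 A=31 I=18 H=17 G=16
Assign: C→slot 2, E→slot 4, D→slot 8, F→slot 6, B→slot 9, J→slot 5, A→slot 7, I→slot 3, H→slot 1, G skipped.
Slots: [1:H] [2:C] [3:I] [4:E] [5:J] [6:F] [7:A] [8:D] [9:B]
Profit = 17 + 88 + 18 + 74 + 36 + 42 + 31 + 58 + 40 = 404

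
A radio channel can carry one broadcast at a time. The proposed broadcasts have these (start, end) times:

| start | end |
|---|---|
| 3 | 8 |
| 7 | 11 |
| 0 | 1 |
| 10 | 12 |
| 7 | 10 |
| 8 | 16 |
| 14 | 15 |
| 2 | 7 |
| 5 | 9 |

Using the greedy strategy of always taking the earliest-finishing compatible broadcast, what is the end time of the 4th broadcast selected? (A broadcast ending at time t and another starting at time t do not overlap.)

12

Greedy by earliest finish: after sorting by end time, pick each interval compatible with the last pick.
By end time: (0,1), (2,7), (3,8), (5,9), (7,10), (7,11), (10,12), (14,15), (8,16).
Pick (0,1); next start ≥ 1 → (2,7); next start ≥ 7 → (7,10); next start ≥ 10 → (10,12); next start ≥ 12 → (14,15).
Selected: (0,1) (2,7) (7,10) (10,12) (14,15)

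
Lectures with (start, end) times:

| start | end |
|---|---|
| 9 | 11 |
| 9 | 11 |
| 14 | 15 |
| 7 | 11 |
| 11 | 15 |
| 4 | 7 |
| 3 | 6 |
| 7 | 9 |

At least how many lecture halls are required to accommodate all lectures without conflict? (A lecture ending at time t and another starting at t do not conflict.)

Count concurrent intervals with a sweep; the peak is the room count.
Events (time:±→running): 3:+→1 4:+→2 6:-→1 7:-→0 7:+→1 7:+→2 9:-→1 9:+→2 9:+→3 … peak 3.

3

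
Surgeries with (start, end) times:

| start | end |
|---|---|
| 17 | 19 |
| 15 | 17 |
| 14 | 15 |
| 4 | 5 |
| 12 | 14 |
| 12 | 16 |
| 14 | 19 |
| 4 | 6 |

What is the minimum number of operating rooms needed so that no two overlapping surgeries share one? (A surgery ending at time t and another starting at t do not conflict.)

3

The answer is the maximum number of intervals overlapping at any instant.
starts: [4, 4, 12, 12, 14, 14, 15, 17]
ends:   [5, 6, 14, 15, 16, 17, 19, 19]
s4→1 s4→2 e5→1 e6→0 s12→1 s12→2 e14→1 s14→2 s14→3  — peak 3.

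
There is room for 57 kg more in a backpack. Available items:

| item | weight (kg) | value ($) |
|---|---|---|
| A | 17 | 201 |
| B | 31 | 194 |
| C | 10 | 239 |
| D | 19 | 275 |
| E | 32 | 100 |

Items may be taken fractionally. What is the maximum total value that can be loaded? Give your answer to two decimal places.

783.84

Greedy by value/weight ratio, highest first.
Order: C (239/10=23.90) > D (275/19=14.47) > A (201/17=11.82) > B (194/31=6.26) > E (100/32=3.12)
Fill: take C (10 @ 239) → take D (19 @ 275) → take A (17 @ 201) → take 11/31 of B → 68.84; 57/57 used.
Total value = 783.84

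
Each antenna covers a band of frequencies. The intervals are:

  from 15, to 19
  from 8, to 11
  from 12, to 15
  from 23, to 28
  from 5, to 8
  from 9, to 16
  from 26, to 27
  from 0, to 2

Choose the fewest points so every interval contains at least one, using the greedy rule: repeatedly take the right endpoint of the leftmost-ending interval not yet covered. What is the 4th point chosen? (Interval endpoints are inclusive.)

27

Sorted: [0,2] [5,8] [8,11] [12,15] [9,16] [15,19] [26,27] [23,28]
{[0,2]} hit by 2; {[5,8],[8,11]} hit by 8; {[12,15],[9,16],[15,19]} hit by 15; {[26,27],[23,28]} hit by 27.
Points: 2, 8, 15, 27 (4 total).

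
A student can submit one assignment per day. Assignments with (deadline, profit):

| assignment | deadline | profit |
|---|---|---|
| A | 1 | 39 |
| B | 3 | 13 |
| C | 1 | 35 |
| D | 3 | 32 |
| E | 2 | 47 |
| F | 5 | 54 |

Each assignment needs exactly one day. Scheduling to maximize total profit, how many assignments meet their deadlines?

4

Sort by profit descending; place each in the latest free slot ≤ its deadline.
Profit order: F=54 E=47 A=39 C=35 D=32 B=13
Assign: F→slot 5, E→slot 2, A→slot 1, C skipped, D→slot 3, B skipped.
Slots: [1:A] [2:E] [3:D] [5:F]
4 of 6 scheduled.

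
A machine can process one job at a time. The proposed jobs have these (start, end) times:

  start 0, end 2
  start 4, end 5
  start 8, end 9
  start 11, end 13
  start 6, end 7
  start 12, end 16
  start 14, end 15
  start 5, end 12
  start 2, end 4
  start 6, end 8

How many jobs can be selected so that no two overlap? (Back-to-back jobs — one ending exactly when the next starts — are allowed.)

7

Greedy by earliest finish: after sorting by end time, pick each interval compatible with the last pick.
By end time: (0,2), (2,4), (4,5), (6,7), (6,8), (8,9), (5,12), (11,13), (14,15), (12,16).
Pick (0,2); next start ≥ 2 → (2,4); next start ≥ 4 → (4,5); next start ≥ 5 → (6,7); next start ≥ 7 → (8,9); next start ≥ 9 → (11,13); next start ≥ 13 → (14,15).
Selected 7 jobs.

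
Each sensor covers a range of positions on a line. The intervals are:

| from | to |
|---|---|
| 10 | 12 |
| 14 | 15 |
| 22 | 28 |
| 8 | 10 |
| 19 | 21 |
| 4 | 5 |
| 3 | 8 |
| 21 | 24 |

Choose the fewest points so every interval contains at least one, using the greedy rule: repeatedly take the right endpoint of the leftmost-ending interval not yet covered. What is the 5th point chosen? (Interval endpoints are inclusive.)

28

By right end: [4,5]  [3,8]  [8,10]  [10,12]  [14,15]  [19,21]  [21,24]  [22,28]
[4,5] uncovered → point at 5; [8,10] uncovered → point at 10; [14,15] uncovered → point at 15; [19,21] uncovered → point at 21; [22,28] uncovered → point at 28.
Points: 5, 10, 15, 21, 28 (5 total).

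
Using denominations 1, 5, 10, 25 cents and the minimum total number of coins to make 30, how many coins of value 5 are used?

1

30 − 1×25→5 − 1×5→0
Count of 5: 1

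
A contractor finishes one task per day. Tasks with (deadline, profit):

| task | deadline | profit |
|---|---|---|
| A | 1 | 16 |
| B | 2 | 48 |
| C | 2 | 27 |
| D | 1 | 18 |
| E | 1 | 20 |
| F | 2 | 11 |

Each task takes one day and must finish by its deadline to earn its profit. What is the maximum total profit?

75

Sort by profit descending; place each in the latest free slot ≤ its deadline.
By profit: B(d2,48), C(d2,27), E(d1,20), D(d1,18), A(d1,16), F(d2,11)
B→slot 2; C→slot 1; E skipped; D skipped; A skipped; F skipped.
Profit = 27 + 48 = 75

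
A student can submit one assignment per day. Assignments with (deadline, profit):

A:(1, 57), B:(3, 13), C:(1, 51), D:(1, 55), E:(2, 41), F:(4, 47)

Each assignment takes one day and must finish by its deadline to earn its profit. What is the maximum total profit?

158

Sort by profit descending; place each in the latest free slot ≤ its deadline.
By profit: A(d1,57), D(d1,55), C(d1,51), F(d4,47), E(d2,41), B(d3,13)
A→slot 1; D skipped; C skipped; F→slot 4; E→slot 2; B→slot 3.
Profit = 57 + 41 + 13 + 47 = 158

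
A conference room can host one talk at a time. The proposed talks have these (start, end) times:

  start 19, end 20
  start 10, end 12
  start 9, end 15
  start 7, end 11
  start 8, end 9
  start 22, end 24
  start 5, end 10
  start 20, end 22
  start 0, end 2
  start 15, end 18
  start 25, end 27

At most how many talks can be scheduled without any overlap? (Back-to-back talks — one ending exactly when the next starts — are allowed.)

Order by finish time; keep every interval that doesn't clash with the previous kept one.
By end time: (0,2), (8,9), (5,10), (7,11), (10,12), (9,15), (15,18), (19,20), (20,22), (22,24), (25,27).
Pick (0,2); next start ≥ 2 → (8,9); next start ≥ 9 → (10,12); next start ≥ 12 → (15,18); next start ≥ 18 → (19,20); next start ≥ 20 → (20,22); next start ≥ 22 → (22,24); next start ≥ 24 → (25,27).
Selected 8 talks.

8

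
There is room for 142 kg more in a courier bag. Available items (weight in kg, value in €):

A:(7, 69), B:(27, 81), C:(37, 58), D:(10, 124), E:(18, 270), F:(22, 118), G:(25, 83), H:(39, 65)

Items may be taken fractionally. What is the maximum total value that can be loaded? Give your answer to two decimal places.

Order: E (270/18=15.00) > D (124/10=12.40) > A (69/7=9.86) > F (118/22=5.36) > G (83/25=3.32) > B (81/27=3.00) > H (65/39=1.67) > C (58/37=1.57)
Fill: take E (18 @ 270) → take D (10 @ 124) → take A (7 @ 69) → take F (22 @ 118) → take G (25 @ 83) → take B (27 @ 81) → take 33/39 of H → 55.00; 142/142 used.
Total value = 800.00

800.00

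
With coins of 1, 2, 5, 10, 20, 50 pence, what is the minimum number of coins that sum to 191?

191 − 3×50→41 − 2×20→1 − 1×1→0
Total coins = 3 + 2 + 1 = 6

6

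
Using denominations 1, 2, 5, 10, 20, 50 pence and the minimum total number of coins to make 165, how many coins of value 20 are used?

0

165 = 3×50 + 1×10 + 1×5
Count of 20: 0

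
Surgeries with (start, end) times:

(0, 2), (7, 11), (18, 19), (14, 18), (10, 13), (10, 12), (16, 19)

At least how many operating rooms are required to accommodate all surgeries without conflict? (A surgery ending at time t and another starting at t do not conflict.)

Count concurrent intervals with a sweep; the peak is the room count.
starts: [0, 7, 10, 10, 14, 16, 18]
ends:   [2, 11, 12, 13, 18, 19, 19]
s0→1 e2→0 s7→1 s10→2 s10→3  — peak 3.

3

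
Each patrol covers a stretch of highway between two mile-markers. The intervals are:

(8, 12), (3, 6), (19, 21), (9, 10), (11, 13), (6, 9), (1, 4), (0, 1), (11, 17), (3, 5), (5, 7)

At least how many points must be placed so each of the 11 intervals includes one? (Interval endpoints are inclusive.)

Sort by right endpoint; whenever an interval is uncovered, place a point at its right end.
Sorted: [0,1] [1,4] [3,5] [3,6] [5,7] [6,9] [9,10] [8,12] [11,13] [11,17] [19,21]
{[0,1],[1,4]} hit by 1; {[3,5],[3,6],[5,7]} hit by 5; {[6,9],[9,10],[8,12]} hit by 9; {[11,13],[11,17]} hit by 13; {[19,21]} hit by 21.
Points: 1, 5, 9, 13, 21 (5 total).

5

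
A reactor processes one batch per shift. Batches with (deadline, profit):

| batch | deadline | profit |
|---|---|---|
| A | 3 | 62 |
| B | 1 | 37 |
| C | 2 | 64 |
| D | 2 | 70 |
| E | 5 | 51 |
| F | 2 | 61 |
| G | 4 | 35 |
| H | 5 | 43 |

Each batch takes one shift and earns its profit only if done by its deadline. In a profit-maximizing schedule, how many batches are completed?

Sort by profit descending; place each in the latest free slot ≤ its deadline.
Profit order: D=70 C=64 A=62 F=61 E=51 H=43 B=37 G=35
Assign: D→slot 2, C→slot 1, A→slot 3, F skipped, E→slot 5, H→slot 4, B skipped, G skipped.
Slots: [1:C] [2:D] [3:A] [4:H] [5:E]
5 of 8 scheduled.

5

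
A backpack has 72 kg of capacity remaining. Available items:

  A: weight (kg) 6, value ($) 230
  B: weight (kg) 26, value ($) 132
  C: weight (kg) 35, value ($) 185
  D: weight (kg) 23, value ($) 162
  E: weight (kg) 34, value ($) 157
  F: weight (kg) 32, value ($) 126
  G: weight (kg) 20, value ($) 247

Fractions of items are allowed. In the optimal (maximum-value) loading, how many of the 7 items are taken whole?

Sort by value per unit weight and fill in that order.
Order: A (230/6=38.33) > G (247/20=12.35) > D (162/23=7.04) > C (185/35=5.29) > B (132/26=5.08) > E (157/34=4.62) > F (126/32=3.94)
Fill: take A (6 @ 230) → take G (20 @ 247) → take D (23 @ 162) → take 23/35 of C → 121.57; 72/72 used.
3 item(s) taken whole; one partial (take 23/35 of C).

3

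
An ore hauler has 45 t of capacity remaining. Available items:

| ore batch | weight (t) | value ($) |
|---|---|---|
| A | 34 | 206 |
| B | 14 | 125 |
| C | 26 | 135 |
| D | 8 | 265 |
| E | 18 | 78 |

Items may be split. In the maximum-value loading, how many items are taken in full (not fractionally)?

Ratios (sorted): D 33.12, B 8.93, A 6.06, C 5.19, E 4.33
take D (8 @ 265); take B (14 @ 125); take 23/34 of A → 139.35. Capacity used 45/45.
2 item(s) taken whole; one partial (take 23/34 of A).

2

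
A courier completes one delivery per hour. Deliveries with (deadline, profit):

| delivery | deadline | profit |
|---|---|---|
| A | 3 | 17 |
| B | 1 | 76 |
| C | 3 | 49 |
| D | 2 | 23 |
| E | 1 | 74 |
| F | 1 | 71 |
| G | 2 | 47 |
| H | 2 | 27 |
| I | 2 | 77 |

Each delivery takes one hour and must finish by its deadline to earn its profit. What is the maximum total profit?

202

Profit order: I=77 B=76 E=74 F=71 C=49 G=47 H=27 D=23 A=17
Assign: I→slot 2, B→slot 1, E skipped, F skipped, C→slot 3, G skipped, H skipped, D skipped, A skipped.
Slots: [1:B] [2:I] [3:C]
Profit = 76 + 77 + 49 = 202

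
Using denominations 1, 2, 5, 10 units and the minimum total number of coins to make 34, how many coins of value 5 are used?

34 = 3×10 + 2×2
Count of 5: 0

0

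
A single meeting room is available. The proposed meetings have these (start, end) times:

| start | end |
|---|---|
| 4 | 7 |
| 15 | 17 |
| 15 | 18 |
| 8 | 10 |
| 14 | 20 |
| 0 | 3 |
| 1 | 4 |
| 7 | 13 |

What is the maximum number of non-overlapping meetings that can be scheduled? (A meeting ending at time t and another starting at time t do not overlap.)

By end time: (0,3), (1,4), (4,7), (8,10), (7,13), (15,17), (15,18), (14,20).
Pick (0,3); next start ≥ 3 → (4,7); next start ≥ 7 → (8,10); next start ≥ 10 → (15,17).
Selected 4 meetings.

4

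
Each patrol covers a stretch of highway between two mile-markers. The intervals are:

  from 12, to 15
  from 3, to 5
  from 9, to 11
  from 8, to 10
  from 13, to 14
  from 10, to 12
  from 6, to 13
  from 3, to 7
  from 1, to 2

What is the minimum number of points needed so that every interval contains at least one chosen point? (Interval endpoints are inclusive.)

Sorted: [1,2] [3,5] [3,7] [8,10] [9,11] [10,12] [6,13] [13,14] [12,15]
{[1,2]} hit by 2; {[3,5],[3,7]} hit by 5; {[8,10],[9,11],[10,12],[6,13]} hit by 10; {[13,14],[12,15]} hit by 14.
Points: 2, 5, 10, 14 (4 total).

4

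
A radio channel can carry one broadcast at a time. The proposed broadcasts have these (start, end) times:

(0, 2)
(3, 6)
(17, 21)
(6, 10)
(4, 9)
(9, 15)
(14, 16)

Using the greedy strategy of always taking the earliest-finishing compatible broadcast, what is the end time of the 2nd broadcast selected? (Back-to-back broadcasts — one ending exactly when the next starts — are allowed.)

Sort by end time and greedily take each interval whose start is ≥ the last chosen end.
By end time: (0,2), (3,6), (4,9), (6,10), (9,15), (14,16), (17,21).
Pick (0,2); next start ≥ 2 → (3,6); next start ≥ 6 → (6,10); next start ≥ 10 → (14,16); next start ≥ 16 → (17,21).
Selected: (0,2) (3,6) (6,10) (14,16) (17,21)

6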